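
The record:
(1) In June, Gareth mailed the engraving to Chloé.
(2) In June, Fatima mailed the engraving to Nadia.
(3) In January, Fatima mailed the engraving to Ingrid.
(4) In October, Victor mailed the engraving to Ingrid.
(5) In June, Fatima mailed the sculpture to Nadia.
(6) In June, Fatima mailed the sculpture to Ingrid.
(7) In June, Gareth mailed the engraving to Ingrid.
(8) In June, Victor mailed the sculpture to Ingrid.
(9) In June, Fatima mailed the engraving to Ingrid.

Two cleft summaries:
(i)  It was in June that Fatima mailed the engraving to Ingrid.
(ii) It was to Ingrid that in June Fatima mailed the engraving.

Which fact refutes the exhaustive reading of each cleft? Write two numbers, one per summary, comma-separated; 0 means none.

Summary (i) focuses "in June" (the setting); background Fatima as agent and the engraving as thing and Ingrid as recipient. Fact (3) matches that background with setting = in January — refutes (i).
Summary (ii) focuses "Ingrid" (the recipient); background Fatima as agent and the engraving as thing and in June as setting. Fact (2) matches that background with recipient = Nadia — refutes (ii).

3, 2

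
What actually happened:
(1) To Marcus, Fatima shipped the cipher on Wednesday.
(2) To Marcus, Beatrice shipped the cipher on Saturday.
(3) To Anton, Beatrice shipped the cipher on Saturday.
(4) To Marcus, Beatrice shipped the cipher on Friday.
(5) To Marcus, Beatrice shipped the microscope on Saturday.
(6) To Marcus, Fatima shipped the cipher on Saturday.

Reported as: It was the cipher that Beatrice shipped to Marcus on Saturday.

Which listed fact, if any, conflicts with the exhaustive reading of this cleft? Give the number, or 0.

The cleft puts "the cipher" in focus and presupposes the open proposition with Beatrice as agent and Marcus as recipient and on Saturday as setting.
The exhaustive reading says no other thing fits that background.
But fact (5) also has Beatrice as agent and Marcus as recipient and on Saturday as setting, with thing = the microscope — so the exhaustive reading fails.

5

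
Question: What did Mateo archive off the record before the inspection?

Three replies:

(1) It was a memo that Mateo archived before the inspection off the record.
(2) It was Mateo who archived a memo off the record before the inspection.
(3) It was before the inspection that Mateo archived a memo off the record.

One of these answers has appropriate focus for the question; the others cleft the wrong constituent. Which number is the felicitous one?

1

The question word "what" targets the direct object.
Option (1) clefts "a memo" — that matches what the question asks about.
Option (2) clefts "Mateo" — the subject (agent), not what was asked.
Option (3) clefts "before the inspection" — the time, not what was asked.
So the congruent reply is (1).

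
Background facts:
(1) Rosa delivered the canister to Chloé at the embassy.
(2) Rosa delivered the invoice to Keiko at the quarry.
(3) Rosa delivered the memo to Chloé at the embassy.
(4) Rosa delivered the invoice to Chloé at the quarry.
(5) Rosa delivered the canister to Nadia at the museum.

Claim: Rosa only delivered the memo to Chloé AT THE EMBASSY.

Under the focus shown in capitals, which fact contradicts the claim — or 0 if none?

The capitals mark "at the embassy" as focus. So "only" rules out other settings, with the rest (agent = Rosa, thing = the memo, recipient = Chloé) as background.
No fact matches agent = Rosa, thing = the memo, recipient = Chloé with a different setting — every other fact differs on at least one backgrounded slot. So no fact refutes it.

0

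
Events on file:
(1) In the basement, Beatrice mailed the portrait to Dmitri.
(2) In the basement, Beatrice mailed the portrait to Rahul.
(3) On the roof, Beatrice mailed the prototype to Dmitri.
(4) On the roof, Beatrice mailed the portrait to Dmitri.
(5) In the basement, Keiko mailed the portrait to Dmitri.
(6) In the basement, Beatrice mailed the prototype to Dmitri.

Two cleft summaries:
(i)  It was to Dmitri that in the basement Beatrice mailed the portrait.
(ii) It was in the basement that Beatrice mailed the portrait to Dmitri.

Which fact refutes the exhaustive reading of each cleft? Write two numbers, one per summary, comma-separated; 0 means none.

Summary (i) focuses "Dmitri" (the recipient); background agent = Beatrice, thing = the portrait, setting = in the basement. Fact (2) matches that background with recipient = Rahul — refutes (i).
Summary (ii) focuses "in the basement" (the setting); background agent = Beatrice, thing = the portrait, recipient = Dmitri. Fact (4) matches that background with setting = on the roof — refutes (ii).

2, 4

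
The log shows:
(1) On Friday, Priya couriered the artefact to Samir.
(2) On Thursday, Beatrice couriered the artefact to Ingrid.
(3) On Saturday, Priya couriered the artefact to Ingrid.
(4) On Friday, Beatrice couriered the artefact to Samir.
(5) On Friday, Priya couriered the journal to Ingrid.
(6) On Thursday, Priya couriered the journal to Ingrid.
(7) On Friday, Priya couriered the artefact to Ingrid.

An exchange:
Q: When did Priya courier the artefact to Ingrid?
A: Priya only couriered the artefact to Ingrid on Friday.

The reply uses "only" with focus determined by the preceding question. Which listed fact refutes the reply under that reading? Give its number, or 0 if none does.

Answering "When did ...?" puts focus on the setting — here, "on Friday".
"Only" then excludes alternative settings while the background — same agent, thing, recipient (Priya / the artefact / Ingrid) — is held fixed.
Fact (3) keeps same agent, thing, recipient (Priya / the artefact / Ingrid) but has setting = on Saturday; that refutes the reply.
(Fact (5) would refute a reading with focus on the thing — but that is not what the question asks.)

3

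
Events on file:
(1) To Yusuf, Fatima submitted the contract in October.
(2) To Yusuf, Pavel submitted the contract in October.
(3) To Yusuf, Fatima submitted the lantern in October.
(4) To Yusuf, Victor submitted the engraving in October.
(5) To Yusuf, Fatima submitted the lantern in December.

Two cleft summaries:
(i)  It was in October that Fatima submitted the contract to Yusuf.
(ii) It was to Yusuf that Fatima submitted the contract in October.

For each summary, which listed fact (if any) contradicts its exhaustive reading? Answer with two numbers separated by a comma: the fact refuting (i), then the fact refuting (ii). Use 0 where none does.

0, 0

(i): focus "in October". No fact shares same agent, thing, recipient (Fatima / the contract / Yusuf) with a different setting. 0.
(ii): focus "Yusuf". No fact shares same agent, thing, setting (Fatima / the contract / in October) with a different recipient. 0.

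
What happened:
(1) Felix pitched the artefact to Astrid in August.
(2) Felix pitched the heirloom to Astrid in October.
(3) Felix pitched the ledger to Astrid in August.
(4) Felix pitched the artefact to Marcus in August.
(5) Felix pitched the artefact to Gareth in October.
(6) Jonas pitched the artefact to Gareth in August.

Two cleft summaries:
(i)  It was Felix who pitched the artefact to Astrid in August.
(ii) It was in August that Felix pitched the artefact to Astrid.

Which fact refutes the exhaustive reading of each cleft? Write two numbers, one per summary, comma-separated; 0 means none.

0, 0

Summary (i) focuses "Felix" (the agent); background same thing, recipient, setting (the artefact / Astrid / in August). No fact matches that background with a different agent, so 0.
Summary (ii) focuses "in August" (the setting); background same agent, thing, recipient (Felix / the artefact / Astrid). No fact matches that background with a different setting, so 0.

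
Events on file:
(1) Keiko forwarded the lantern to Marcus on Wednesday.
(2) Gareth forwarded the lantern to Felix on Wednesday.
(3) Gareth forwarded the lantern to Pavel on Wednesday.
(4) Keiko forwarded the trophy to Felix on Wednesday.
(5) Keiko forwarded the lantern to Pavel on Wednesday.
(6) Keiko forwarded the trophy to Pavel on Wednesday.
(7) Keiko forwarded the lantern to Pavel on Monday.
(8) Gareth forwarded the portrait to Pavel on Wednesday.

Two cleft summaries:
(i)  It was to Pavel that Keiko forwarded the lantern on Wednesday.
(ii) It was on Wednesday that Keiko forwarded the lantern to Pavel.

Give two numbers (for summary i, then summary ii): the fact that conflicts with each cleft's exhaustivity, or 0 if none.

1, 7

(i): focus "Pavel". Looking for Keiko as agent and the lantern as thing and on Wednesday as setting with some other recipient — fact (1) has Marcus there. Refuted.
(ii): focus "on Wednesday". Looking for Keiko as agent and the lantern as thing and Pavel as recipient with some other setting — fact (7) has on Monday there. Refuted.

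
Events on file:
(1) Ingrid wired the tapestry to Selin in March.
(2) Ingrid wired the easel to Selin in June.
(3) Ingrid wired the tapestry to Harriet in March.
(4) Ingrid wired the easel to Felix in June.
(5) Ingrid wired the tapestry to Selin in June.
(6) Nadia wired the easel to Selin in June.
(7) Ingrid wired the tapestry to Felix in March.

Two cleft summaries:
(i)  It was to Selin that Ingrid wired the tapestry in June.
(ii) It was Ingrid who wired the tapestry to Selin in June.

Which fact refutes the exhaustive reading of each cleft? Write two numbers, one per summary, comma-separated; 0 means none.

(i): focus "Selin". No fact shares agent = Ingrid, thing = the tapestry, setting = in June with a different recipient. 0.
(ii): focus "Ingrid". No fact shares thing = the tapestry, recipient = Selin, setting = in June with a different agent. 0.

0, 0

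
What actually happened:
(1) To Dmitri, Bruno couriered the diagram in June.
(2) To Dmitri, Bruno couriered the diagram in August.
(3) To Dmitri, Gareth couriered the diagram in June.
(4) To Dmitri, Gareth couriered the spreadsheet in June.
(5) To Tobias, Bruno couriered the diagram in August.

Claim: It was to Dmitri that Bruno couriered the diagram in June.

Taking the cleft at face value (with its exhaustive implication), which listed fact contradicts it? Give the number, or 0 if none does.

The cleft puts "Dmitri" in focus and presupposes the open proposition with same agent, thing, setting (Bruno / the diagram / in June).
The exhaustive reading says no other recipient fits that background.
Every other fact differs from the presupposition on some backgrounded slot, so none challenges the exhaustivity.

0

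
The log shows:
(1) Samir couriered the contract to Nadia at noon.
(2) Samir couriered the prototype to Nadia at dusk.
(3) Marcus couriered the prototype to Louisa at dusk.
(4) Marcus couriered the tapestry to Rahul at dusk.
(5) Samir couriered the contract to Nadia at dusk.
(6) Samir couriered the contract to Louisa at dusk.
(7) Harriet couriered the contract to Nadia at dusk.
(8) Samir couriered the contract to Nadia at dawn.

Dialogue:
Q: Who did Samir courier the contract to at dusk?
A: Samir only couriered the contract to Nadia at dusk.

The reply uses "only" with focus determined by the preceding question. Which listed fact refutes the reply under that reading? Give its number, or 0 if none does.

6

The question "Who did ... to ...?" targets the recipient, so in the reply the focus falls on "Nadia".
"Only" then excludes alternative recipients while the background — same agent, thing, setting (Samir / the contract / at dusk) — is held fixed.
Fact (6) keeps same agent, thing, setting (Samir / the contract / at dusk) but has recipient = Louisa; that refutes the reply.
(Fact (1) would refute a reading with focus on the setting — but that is not what the question asks.)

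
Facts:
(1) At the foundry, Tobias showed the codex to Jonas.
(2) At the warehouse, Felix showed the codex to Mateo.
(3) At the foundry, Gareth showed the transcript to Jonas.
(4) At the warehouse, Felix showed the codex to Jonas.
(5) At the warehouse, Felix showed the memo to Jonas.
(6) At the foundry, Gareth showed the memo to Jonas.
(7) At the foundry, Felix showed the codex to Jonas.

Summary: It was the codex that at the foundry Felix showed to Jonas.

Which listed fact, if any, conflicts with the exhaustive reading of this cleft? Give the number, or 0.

The cleft puts "the codex" in focus and presupposes the open proposition with Felix as agent and Jonas as recipient and at the foundry as setting.
The exhaustive reading says no other thing fits that background.
No listed fact matches the background with a different thing. Exhaustivity holds.

0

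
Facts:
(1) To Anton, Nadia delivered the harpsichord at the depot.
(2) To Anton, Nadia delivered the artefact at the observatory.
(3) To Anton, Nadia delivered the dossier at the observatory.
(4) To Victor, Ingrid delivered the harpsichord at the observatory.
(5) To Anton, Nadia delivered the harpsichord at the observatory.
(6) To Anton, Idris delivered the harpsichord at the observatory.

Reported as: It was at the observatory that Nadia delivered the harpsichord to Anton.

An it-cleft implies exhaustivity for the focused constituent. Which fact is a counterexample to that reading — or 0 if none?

1

Focus of the cleft: "at the observatory" (the setting). Presupposed background: agent = Nadia, thing = the harpsichord, recipient = Anton.
Exhaustivity: at the observatory is the only setting satisfying that background.
But fact (1) also has agent = Nadia, thing = the harpsichord, recipient = Anton, with setting = at the depot — so the exhaustive reading fails.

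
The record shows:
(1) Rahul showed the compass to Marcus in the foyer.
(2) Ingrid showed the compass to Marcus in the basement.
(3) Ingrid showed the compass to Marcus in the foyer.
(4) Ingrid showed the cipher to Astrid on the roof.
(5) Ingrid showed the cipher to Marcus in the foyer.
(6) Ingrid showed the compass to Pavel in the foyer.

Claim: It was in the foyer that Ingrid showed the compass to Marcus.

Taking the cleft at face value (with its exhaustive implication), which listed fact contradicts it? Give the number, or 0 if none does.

2

The cleft puts "in the foyer" in focus and presupposes the open proposition with agent = Ingrid, thing = the compass, recipient = Marcus.
The exhaustive reading says no other setting fits that background.
But fact (2) also has agent = Ingrid, thing = the compass, recipient = Marcus, with setting = in the basement — so the exhaustive reading fails.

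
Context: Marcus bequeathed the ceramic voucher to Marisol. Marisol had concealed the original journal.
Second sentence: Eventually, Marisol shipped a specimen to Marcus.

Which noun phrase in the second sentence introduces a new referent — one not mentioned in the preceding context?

"Marisol" and "Marcus" in the second sentence are given — already mentioned in the context.
"a specimen" has no antecedent in the context; it is discourse-new (the indefinite article also signals a new referent).

a specimen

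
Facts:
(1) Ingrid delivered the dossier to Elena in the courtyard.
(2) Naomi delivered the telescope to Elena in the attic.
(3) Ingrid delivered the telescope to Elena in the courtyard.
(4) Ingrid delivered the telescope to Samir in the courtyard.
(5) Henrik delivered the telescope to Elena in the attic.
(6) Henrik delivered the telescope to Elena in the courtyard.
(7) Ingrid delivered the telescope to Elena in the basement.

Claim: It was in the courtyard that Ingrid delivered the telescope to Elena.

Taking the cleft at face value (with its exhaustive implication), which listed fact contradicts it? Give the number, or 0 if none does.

7

The cleft puts "in the courtyard" in focus and presupposes the open proposition with agent = Ingrid, thing = the telescope, recipient = Elena.
The exhaustive reading says no other setting fits that background.
But fact (7) also has agent = Ingrid, thing = the telescope, recipient = Elena, with setting = in the basement — so the exhaustive reading fails.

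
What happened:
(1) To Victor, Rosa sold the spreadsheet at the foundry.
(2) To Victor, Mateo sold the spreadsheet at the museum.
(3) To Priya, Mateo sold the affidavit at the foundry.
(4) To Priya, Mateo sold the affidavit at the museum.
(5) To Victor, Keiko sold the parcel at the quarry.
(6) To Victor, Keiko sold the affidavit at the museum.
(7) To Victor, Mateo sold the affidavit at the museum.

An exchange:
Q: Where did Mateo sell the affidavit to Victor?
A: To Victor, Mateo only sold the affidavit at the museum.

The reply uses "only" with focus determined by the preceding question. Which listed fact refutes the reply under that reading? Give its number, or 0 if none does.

0

Answering "Where did ...?" puts focus on the setting — here, "at the museum".
"Only" then excludes alternative settings while the background — agent = Mateo, thing = the affidavit, recipient = Victor — is held fixed.
No fact keeps agent = Mateo, thing = the affidavit, recipient = Victor while changing the setting; every other fact differs on something backgrounded. The reply stands.
(Fact (2) would refute a reading with focus on the thing — but that is not what the question asks.)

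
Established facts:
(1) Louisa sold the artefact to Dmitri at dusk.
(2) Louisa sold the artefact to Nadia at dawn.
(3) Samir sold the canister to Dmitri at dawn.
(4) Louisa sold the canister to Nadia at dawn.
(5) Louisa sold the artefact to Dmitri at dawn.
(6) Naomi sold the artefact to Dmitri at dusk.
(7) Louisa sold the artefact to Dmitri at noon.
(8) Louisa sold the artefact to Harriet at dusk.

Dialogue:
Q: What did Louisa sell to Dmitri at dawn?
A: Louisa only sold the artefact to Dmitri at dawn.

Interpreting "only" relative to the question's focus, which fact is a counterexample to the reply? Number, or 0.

0

Answering "What did ...?" puts focus on the thing — here, "the artefact".
"Only" then excludes alternative things while the background — same agent, recipient, setting (Louisa / Dmitri / at dawn) — is held fixed.
No fact keeps same agent, recipient, setting (Louisa / Dmitri / at dawn) while changing the thing; every other fact differs on something backgrounded. The reply stands.
(Fact (2) would refute a reading with focus on the recipient — but that is not what the question asks.)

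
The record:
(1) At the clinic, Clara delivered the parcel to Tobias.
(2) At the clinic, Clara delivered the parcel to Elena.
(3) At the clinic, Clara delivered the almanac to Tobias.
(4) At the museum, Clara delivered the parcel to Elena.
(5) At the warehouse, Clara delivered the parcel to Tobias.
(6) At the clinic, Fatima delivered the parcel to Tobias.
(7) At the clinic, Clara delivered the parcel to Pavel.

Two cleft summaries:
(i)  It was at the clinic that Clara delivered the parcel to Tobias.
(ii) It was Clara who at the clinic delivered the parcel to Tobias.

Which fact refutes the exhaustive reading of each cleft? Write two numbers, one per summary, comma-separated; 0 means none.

(i): focus "at the clinic". Looking for same agent, thing, recipient (Clara / the parcel / Tobias) with some other setting — fact (5) has at the warehouse there. Refuted.
(ii): focus "Clara". Looking for same thing, recipient, setting (the parcel / Tobias / at the clinic) with some other agent — fact (6) has Fatima there. Refuted.

5, 6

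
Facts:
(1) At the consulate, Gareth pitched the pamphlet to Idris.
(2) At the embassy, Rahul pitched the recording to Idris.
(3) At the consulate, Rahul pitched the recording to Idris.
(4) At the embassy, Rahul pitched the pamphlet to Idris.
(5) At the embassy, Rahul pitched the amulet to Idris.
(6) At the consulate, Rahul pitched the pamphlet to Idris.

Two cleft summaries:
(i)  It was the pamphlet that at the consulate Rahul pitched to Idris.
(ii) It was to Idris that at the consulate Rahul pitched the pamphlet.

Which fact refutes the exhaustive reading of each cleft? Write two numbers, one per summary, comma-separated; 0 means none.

3, 0

Summary (i) focuses "the pamphlet" (the thing); background same agent, recipient, setting (Rahul / Idris / at the consulate). Fact (3) matches that background with thing = the recording — refutes (i).
Summary (ii) focuses "Idris" (the recipient); background same agent, thing, setting (Rahul / the pamphlet / at the consulate). No fact matches that background with a different recipient, so 0.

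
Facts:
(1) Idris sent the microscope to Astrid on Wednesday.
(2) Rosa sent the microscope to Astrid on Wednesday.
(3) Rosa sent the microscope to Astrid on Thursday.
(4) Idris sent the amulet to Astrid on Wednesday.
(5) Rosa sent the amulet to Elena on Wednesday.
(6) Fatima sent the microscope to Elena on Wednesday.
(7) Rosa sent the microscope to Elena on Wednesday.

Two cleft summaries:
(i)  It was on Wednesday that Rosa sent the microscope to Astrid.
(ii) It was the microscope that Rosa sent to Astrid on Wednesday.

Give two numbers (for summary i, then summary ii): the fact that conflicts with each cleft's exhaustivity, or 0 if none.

Summary (i) focuses "on Wednesday" (the setting); background Rosa as agent and the microscope as thing and Astrid as recipient. Fact (3) matches that background with setting = on Thursday — refutes (i).
Summary (ii) focuses "the microscope" (the thing); background Rosa as agent and Astrid as recipient and on Wednesday as setting. No fact matches that background with a different thing, so 0.

3, 0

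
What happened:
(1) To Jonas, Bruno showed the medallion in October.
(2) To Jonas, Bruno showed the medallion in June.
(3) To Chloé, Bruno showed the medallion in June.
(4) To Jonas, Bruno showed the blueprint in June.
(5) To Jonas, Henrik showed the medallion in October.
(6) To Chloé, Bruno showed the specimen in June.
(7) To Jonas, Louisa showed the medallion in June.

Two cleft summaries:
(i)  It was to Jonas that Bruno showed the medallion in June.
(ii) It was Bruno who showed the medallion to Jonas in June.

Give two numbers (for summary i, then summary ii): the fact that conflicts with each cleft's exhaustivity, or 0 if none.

3, 7

(i): focus "Jonas". Looking for same agent, thing, setting (Bruno / the medallion / in June) with some other recipient — fact (3) has Chloé there. Refuted.
(ii): focus "Bruno". Looking for same thing, recipient, setting (the medallion / Jonas / in June) with some other agent — fact (7) has Louisa there. Refuted.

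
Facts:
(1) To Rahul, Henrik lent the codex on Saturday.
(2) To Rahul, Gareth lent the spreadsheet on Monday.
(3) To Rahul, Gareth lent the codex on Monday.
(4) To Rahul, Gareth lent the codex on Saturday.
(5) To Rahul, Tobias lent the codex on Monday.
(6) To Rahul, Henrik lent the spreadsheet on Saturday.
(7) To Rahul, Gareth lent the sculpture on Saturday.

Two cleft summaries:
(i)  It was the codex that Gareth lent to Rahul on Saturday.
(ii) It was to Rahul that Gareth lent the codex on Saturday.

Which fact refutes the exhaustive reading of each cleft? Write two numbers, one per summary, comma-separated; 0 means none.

Summary (i) focuses "the codex" (the thing); background same agent, recipient, setting (Gareth / Rahul / on Saturday). Fact (7) matches that background with thing = the sculpture — refutes (i).
Summary (ii) focuses "Rahul" (the recipient); background same agent, thing, setting (Gareth / the codex / on Saturday). No fact matches that background with a different recipient, so 0.

7, 0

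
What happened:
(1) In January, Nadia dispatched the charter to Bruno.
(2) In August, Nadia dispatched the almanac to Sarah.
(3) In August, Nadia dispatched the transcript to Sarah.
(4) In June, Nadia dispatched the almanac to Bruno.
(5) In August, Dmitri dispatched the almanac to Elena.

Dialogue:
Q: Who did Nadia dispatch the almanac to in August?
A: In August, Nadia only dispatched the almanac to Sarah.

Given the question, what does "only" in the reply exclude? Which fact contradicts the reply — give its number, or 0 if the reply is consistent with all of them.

The question "Who did ... to ...?" targets the recipient, so in the reply the focus falls on "Sarah".
So "only" ranges over recipients; the rest (same agent, thing, setting (Nadia / the almanac / in August)) is presupposed.
No fact keeps same agent, thing, setting (Nadia / the almanac / in August) while changing the recipient; every other fact differs on something backgrounded. The reply stands.
(Fact (3) would refute a reading with focus on the thing — but that is not what the question asks.)

0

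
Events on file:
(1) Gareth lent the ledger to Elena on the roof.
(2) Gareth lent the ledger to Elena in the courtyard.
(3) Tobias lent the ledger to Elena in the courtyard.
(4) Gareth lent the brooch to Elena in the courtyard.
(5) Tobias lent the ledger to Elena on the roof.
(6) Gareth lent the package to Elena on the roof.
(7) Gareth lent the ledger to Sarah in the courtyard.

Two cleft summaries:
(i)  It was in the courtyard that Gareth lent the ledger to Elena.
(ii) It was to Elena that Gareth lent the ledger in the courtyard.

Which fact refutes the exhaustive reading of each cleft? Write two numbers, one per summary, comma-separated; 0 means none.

1, 7

Summary (i) focuses "in the courtyard" (the setting); background same agent, thing, recipient (Gareth / the ledger / Elena). Fact (1) matches that background with setting = on the roof — refutes (i).
Summary (ii) focuses "Elena" (the recipient); background same agent, thing, setting (Gareth / the ledger / in the courtyard). Fact (7) matches that background with recipient = Sarah — refutes (ii).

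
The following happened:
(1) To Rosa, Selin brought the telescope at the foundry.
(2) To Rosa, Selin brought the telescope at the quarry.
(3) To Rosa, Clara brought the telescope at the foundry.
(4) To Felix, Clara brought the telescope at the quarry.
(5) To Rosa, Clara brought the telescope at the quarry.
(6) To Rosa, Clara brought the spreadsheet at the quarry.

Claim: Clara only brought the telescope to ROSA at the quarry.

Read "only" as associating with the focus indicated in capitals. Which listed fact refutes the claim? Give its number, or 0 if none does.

Focus (in capitals) is "Rosa" — the recipient. "Only" excludes alternative recipients while holding fixed same agent, thing, setting (Clara / the telescope / at the quarry).
Fact (4) shares the background but differs in recipient (Felix) — a counterexample.

4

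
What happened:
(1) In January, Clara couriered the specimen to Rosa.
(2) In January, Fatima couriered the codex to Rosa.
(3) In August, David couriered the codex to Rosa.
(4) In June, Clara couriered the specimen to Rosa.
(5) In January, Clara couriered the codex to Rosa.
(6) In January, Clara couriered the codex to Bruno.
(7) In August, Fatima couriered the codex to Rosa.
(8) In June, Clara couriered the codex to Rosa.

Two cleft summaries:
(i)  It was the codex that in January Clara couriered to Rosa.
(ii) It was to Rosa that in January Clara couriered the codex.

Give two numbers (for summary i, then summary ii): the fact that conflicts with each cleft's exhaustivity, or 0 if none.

1, 6

Summary (i) focuses "the codex" (the thing); background agent = Clara, recipient = Rosa, setting = in January. Fact (1) matches that background with thing = the specimen — refutes (i).
Summary (ii) focuses "Rosa" (the recipient); background agent = Clara, thing = the codex, setting = in January. Fact (6) matches that background with recipient = Bruno — refutes (ii).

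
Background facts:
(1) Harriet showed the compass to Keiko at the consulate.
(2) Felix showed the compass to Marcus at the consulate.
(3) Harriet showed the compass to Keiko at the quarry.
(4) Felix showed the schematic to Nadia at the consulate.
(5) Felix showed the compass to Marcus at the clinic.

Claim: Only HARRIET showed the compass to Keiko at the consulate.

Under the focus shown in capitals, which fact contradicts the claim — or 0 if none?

0

Focus (in capitals) is "Harriet" — the agent. "Only" excludes alternative agents while holding fixed thing = the compass, recipient = Keiko, setting = at the consulate.
No fact matches thing = the compass, recipient = Keiko, setting = at the consulate with a different agent — every other fact differs on at least one backgrounded slot. So no fact refutes it.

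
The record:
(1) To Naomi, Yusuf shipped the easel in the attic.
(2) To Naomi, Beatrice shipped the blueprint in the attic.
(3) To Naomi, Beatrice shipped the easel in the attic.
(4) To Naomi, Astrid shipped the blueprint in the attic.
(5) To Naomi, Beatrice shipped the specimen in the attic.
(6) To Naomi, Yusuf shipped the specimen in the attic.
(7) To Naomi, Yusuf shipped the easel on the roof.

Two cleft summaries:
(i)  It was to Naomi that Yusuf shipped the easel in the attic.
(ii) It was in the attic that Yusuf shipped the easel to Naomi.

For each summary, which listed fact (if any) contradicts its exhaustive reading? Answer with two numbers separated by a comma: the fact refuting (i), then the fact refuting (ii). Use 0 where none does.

0, 7

Summary (i) focuses "Naomi" (the recipient); background same agent, thing, setting (Yusuf / the easel / in the attic). No fact matches that background with a different recipient, so 0.
Summary (ii) focuses "in the attic" (the setting); background same agent, thing, recipient (Yusuf / the easel / Naomi). Fact (7) matches that background with setting = on the roof — refutes (ii).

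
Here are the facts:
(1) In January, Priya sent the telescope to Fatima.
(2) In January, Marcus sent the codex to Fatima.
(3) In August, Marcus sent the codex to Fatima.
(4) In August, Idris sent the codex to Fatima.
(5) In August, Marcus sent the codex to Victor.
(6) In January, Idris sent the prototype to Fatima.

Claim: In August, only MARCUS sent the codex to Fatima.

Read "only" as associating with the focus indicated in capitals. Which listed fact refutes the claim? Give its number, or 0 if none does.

4

The capitals mark "Marcus" as focus. So "only" rules out other agents, with the rest (same thing, recipient, setting (the codex / Fatima / in August)) as background.
Fact (4) matches on same thing, recipient, setting (the codex / Fatima / in August), but has agent = Idris instead. That refutes the claim.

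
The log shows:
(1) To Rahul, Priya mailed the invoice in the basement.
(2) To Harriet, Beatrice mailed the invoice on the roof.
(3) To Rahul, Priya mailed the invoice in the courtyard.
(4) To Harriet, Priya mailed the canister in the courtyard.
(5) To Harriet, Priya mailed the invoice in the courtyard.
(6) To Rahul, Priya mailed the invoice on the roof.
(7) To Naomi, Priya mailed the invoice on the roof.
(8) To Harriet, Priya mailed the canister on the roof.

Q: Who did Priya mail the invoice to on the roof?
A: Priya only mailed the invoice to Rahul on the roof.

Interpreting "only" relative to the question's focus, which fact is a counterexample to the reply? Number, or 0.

Answering "Who did ... to ...?" puts focus on the recipient — here, "Rahul".
"Only" then excludes alternative recipients while the background — Priya as agent and the invoice as thing and on the roof as setting — is held fixed.
Fact (7) shares the background with a different recipient (Naomi) — counterexample.
(Fact (1) would refute a reading with focus on the setting — but that is not what the question asks.)

7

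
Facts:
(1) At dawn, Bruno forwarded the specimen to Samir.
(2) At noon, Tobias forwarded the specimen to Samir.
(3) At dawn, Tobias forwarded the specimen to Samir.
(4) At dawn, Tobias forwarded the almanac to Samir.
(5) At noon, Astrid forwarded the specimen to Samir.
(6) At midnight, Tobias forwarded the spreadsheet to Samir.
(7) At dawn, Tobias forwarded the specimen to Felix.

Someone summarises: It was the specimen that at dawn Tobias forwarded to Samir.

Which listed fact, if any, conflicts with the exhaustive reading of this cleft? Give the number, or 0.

The cleft puts "the specimen" in focus and presupposes the open proposition with agent = Tobias, recipient = Samir, setting = at dawn.
The exhaustive reading says no other thing fits that background.
But fact (4) also has agent = Tobias, recipient = Samir, setting = at dawn, with thing = the almanac — so the exhaustive reading fails.

4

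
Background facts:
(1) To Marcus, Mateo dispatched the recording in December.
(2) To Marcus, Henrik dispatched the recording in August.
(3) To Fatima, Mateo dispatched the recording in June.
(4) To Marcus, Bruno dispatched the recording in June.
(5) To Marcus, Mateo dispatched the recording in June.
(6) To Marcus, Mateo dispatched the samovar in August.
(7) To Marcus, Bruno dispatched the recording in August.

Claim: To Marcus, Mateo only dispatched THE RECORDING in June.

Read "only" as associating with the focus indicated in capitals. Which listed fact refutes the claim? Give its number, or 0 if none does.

The capitals mark "the recording" as focus. So "only" rules out other things, with the rest (Mateo as agent and Marcus as recipient and in June as setting) as background.
No fact matches Mateo as agent and Marcus as recipient and in June as setting with a different thing — every other fact differs on at least one backgrounded slot. So no fact refutes it.

0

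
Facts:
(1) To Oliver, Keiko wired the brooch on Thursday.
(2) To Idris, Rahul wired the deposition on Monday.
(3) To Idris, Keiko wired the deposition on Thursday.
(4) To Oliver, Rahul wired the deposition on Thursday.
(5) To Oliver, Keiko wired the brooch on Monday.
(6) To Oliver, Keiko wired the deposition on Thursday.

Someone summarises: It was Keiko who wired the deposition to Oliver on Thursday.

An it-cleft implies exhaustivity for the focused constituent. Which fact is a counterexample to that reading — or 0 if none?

4

The cleft puts "Keiko" in focus and presupposes the open proposition with thing = the deposition, recipient = Oliver, setting = on Thursday.
The exhaustive reading says no other agent fits that background.
But fact (4) also has thing = the deposition, recipient = Oliver, setting = on Thursday, with agent = Rahul — so the exhaustive reading fails.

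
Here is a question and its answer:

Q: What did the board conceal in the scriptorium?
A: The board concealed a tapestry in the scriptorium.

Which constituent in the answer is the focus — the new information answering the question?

a tapestry

The wh-word "what" asks about the direct object.
In the answer, "the board" and "in the scriptorium" are given — repeated from the question.
The constituent filling the direct object gap is "a tapestry"; that is the focus and would carry nuclear stress.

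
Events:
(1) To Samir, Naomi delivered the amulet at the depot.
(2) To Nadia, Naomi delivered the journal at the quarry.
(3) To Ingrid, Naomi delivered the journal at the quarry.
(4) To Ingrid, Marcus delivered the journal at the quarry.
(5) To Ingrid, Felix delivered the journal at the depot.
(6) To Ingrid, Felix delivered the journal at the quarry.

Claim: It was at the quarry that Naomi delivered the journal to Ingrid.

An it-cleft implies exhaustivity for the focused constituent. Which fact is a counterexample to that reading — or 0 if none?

0

The cleft puts "at the quarry" in focus and presupposes the open proposition with agent = Naomi, thing = the journal, recipient = Ingrid.
Exhaustivity: at the quarry is the only setting satisfying that background.
No listed fact matches the background with a different setting. Exhaustivity holds.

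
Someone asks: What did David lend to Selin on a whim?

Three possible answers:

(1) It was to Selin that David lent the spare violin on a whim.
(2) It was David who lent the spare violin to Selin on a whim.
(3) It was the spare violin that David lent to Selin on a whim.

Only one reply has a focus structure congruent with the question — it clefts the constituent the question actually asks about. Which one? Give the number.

3

The question word "what" targets the direct object.
Option (1) clefts "to Selin" — the recipient, not what was asked.
Option (2) clefts "David" — the subject (agent), not what was asked.
Option (3) clefts "the spare violin" — that matches what the question asks about.
So the congruent reply is (3).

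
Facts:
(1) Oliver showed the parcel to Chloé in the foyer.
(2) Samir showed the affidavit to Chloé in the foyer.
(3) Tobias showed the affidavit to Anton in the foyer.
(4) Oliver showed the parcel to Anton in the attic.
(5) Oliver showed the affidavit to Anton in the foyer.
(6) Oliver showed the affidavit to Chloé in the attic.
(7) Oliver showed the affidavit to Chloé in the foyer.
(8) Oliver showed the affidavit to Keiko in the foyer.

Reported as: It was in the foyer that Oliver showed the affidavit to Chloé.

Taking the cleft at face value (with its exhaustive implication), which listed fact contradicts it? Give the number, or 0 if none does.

Focus of the cleft: "in the foyer" (the setting). Presupposed background: same agent, thing, recipient (Oliver / the affidavit / Chloé).
Exhaustivity: in the foyer is the only setting satisfying that background.
Fact (6) shares the background but with setting = in the attic; exhaustivity is violated.

6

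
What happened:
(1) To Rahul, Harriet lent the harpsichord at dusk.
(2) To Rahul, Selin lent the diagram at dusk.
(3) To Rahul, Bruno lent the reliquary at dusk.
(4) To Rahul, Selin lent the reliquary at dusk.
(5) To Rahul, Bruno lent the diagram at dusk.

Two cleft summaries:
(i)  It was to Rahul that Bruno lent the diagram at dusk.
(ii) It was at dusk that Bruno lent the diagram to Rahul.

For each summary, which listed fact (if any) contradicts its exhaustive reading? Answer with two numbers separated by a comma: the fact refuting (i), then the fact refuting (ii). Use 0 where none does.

0, 0

(i): focus "Rahul". No fact shares same agent, thing, setting (Bruno / the diagram / at dusk) with a different recipient. 0.
(ii): focus "at dusk". No fact shares same agent, thing, recipient (Bruno / the diagram / Rahul) with a different setting. 0.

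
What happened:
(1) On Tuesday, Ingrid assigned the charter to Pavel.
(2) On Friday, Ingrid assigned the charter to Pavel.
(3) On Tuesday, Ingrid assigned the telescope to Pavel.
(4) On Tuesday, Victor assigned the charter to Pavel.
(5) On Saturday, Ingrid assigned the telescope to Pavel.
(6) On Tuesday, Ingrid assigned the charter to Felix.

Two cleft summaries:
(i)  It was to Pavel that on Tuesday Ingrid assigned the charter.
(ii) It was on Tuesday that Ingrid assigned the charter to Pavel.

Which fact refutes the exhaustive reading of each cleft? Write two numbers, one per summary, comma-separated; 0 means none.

6, 2

(i): focus "Pavel". Looking for same agent, thing, setting (Ingrid / the charter / on Tuesday) with some other recipient — fact (6) has Felix there. Refuted.
(ii): focus "on Tuesday". Looking for same agent, thing, recipient (Ingrid / the charter / Pavel) with some other setting — fact (2) has on Friday there. Refuted.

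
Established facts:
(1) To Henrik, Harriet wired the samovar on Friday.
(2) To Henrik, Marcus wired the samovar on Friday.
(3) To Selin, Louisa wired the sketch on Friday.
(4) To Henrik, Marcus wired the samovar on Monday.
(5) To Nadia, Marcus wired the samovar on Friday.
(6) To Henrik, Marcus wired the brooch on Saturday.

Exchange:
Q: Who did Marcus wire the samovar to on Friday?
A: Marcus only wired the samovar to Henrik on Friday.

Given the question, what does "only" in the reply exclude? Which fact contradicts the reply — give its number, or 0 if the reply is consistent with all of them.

The question "Who did ... to ...?" targets the recipient, so in the reply the focus falls on "Henrik".
So "only" ranges over recipients; the rest (same agent, thing, setting (Marcus / the samovar / on Friday)) is presupposed.
Fact (5) shares the background with a different recipient (Nadia) — counterexample.
(Fact (4) would refute a reading with focus on the setting — but that is not what the question asks.)

5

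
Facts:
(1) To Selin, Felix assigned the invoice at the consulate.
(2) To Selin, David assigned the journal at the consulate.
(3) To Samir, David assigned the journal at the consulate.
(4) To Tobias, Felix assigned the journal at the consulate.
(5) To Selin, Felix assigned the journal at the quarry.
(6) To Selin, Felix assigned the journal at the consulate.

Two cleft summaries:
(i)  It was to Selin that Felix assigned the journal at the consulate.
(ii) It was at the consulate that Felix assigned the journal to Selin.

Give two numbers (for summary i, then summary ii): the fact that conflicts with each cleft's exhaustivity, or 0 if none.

4, 5

(i): focus "Selin". Looking for agent = Felix, thing = the journal, setting = at the consulate with some other recipient — fact (4) has Tobias there. Refuted.
(ii): focus "at the consulate". Looking for agent = Felix, thing = the journal, recipient = Selin with some other setting — fact (5) has at the quarry there. Refuted.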